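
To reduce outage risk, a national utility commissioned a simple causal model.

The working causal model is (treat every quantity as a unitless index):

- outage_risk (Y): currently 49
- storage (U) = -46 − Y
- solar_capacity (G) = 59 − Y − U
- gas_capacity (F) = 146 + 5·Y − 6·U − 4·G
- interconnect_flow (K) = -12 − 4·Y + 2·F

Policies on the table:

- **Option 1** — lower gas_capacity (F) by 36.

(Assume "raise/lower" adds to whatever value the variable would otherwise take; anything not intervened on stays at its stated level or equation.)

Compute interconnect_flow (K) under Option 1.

802

Option 1 (F − 36):
  Y = 49
  U = -46 − 49 = -95
  G = 59 − 49 − (-95) = 105
  F = 146 + 5·49 − 6·(-95) − 4·105 (−36 from intervention) = 505
  K = -12 − 4·49 + 2·505 = 802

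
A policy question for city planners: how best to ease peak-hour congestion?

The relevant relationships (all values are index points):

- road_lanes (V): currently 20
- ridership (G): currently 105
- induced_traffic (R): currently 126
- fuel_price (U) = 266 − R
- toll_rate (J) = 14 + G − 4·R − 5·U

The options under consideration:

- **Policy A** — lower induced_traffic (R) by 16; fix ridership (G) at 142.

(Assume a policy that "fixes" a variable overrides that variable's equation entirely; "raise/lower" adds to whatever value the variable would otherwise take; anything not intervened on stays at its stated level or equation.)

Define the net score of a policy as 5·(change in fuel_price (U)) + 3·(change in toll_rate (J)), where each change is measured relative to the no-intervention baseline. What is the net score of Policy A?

143

Baseline:
  G = 105
  R = 126
  U = 266 − 126 = 140
  J = 14 + 105 − 4·126 − 5·140 = -1085
Policy A (R − 16, G := 142):
  G = 142
  R = 126 − 16 = 110
  U = 266 − 110 = 156
  J = 14 + 142 − 4·110 − 5·156 = -1064
ΔU = 156 − 140 = 16; ΔJ = -1064 − (-1085) = 21
Score = 5·16 + 3·21 = 143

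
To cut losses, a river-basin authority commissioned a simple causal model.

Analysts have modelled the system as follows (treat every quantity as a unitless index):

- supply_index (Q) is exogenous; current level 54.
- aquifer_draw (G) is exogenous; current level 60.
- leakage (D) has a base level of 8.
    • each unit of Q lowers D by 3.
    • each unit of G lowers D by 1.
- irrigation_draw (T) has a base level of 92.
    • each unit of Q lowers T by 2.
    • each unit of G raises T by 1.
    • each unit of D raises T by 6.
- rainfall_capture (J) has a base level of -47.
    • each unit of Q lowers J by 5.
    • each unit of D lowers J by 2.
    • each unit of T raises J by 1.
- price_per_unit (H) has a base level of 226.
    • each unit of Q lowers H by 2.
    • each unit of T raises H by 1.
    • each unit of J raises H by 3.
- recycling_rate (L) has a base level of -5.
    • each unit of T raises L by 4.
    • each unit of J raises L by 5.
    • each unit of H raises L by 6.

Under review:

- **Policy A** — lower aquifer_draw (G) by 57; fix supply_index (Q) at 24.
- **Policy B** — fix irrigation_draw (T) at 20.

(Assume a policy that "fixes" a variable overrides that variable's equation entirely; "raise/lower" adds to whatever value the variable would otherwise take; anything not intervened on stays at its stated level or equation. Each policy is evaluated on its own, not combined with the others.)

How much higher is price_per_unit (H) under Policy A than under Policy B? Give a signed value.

Policy A (G − 57, Q := 24):
  Q = 24
  G = 60 − 57 = 3
  D = 8 − 3·24 − 3 = -67
  T = 92 − 2·24 + 3 + 6·(-67) = -355
  J = -47 − 5·24 − 2·(-67) + (-355) = -388
  H = 226 − 2·24 + (-355) + 3·(-388) = -1341
Policy B (T := 20):
  Q = 54
  G = 60
  D = 8 − 3·54 − 60 = -214
  T = 20
  J = -47 − 5·54 − 2·(-214) + 20 = 131
  H = 226 − 2·54 + 20 + 3·131 = 531
H: -1341 − 531 = -1872

-1872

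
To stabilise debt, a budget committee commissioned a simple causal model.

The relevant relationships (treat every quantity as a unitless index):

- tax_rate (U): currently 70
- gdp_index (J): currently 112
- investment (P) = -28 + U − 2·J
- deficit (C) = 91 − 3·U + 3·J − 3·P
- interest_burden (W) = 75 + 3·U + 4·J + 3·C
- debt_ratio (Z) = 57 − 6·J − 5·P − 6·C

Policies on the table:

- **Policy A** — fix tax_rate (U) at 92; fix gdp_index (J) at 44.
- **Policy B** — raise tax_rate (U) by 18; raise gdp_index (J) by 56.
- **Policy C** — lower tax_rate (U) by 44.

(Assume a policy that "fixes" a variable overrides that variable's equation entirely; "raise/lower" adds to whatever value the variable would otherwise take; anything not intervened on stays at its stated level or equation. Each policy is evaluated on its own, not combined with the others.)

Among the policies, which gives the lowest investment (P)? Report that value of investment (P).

-276

Policy A (U := 92, J := 44):
  U = 92
  J = 44
  P = -28 + 92 − 2·44 = -24
Policy B (U + 18, J + 56):
  U = 70 + 18 = 88
  J = 112 + 56 = 168
  P = -28 + 88 − 2·168 = -276
Policy C (U − 44):
  U = 70 − 44 = 26
  J = 112
  P = -28 + 26 − 2·112 = -226
Comparing — Policy A: P=-24, Policy B: P=-276, Policy C: P=-226. Lowest is -276 (Policy B).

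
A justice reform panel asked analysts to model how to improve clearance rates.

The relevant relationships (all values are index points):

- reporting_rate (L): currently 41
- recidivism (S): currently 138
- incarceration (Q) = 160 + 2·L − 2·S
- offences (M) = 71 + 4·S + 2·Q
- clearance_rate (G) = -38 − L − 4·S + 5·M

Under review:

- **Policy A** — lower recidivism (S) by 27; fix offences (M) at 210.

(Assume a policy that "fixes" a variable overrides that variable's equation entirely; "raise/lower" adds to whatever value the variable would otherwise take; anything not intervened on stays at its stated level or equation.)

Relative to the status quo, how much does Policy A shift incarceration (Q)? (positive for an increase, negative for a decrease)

Baseline:
  L = 41
  S = 138
  Q = 160 + 2·41 − 2·138 = -34
Policy A (S − 27, M := 210):
  L = 41
  S = 138 − 27 = 111
  Q = 160 + 2·41 − 2·111 = 20
Change in Q: 20 − (-34) = 54

54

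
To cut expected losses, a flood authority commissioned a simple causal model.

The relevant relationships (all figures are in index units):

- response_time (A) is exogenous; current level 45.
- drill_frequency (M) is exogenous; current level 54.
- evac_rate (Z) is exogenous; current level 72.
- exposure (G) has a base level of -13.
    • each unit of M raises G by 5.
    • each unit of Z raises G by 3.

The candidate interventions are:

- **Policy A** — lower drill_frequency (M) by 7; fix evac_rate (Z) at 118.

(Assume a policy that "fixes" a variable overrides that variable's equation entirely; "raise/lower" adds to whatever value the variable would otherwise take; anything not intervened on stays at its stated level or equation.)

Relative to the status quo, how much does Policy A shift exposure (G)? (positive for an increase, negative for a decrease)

Baseline:
  M = 54
  Z = 72
  G = -13 + 5·54 + 3·72 = 473
Policy A (M − 7, Z := 118):
  M = 54 − 7 = 47
  Z = 118
  G = -13 + 5·47 + 3·118 = 576
Change in G: 576 − 473 = 103

103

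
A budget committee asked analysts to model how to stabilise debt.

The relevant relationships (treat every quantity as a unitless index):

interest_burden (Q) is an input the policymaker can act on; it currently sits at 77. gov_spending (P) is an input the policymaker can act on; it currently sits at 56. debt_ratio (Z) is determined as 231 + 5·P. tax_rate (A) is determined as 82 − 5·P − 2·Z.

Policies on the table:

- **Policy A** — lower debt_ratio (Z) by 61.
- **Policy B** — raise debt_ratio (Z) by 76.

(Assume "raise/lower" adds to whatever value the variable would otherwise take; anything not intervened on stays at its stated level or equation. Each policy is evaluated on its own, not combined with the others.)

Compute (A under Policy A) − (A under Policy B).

Policy A (Z − 61):
  P = 56
  Z = 231 + 5·56 (−61 from intervention) = 450
  A = 82 − 5·56 − 2·450 = -1098
Policy B (Z + 76):
  P = 56
  Z = 231 + 5·56 (+76 from intervention) = 587
  A = 82 − 5·56 − 2·587 = -1372
A: -1098 − (-1372) = 274

274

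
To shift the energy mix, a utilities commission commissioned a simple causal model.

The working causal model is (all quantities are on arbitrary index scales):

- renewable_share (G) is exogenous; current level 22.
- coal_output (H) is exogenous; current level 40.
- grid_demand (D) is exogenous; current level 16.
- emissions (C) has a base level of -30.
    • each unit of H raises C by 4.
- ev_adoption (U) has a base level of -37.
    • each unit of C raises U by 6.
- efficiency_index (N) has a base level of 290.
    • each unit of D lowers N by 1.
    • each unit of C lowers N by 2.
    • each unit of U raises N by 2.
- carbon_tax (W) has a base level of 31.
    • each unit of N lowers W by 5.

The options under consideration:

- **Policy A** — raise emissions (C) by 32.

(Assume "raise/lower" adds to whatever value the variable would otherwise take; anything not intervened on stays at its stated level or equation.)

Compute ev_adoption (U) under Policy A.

Policy A (C + 32):
  H = 40
  C = -30 + 4·40 (+32 from intervention) = 162
  U = -37 + 6·162 = 935

935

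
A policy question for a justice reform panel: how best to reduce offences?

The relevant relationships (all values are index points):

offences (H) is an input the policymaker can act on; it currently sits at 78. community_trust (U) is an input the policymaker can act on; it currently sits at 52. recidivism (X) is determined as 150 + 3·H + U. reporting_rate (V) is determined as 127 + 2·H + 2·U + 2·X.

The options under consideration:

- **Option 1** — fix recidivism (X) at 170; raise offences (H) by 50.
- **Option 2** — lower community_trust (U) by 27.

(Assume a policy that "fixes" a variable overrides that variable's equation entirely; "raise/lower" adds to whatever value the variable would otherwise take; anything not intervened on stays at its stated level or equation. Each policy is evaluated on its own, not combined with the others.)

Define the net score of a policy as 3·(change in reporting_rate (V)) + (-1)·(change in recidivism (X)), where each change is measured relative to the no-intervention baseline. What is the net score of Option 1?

Baseline:
  H = 78
  U = 52
  X = 150 + 3·78 + 52 = 436
  V = 127 + 2·78 + 2·52 + 2·436 = 1259
Option 1 (X := 170, H + 50):
  H = 78 + 50 = 128
  U = 52
  X = 170
  V = 127 + 2·128 + 2·52 + 2·170 = 827
ΔV = 827 − 1259 = -432; ΔX = 170 − 436 = -266
Score = 3·(-432) + (-1)·(-266) = -1030

-1030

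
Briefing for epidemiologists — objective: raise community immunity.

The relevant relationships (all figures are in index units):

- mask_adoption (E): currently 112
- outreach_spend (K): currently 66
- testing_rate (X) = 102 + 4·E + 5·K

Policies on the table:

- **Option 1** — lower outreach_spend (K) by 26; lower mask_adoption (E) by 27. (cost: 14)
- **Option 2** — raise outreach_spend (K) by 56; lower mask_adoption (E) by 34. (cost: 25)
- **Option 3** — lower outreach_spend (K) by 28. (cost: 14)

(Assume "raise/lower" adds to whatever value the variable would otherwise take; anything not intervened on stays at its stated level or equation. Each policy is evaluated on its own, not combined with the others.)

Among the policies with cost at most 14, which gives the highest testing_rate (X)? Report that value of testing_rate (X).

Option 1 (K − 26, E − 27):
  E = 112 − 27 = 85
  K = 66 − 26 = 40
  X = 102 + 4·85 + 5·40 = 642
Option 3 (K − 28):
  E = 112
  K = 66 − 28 = 38
  X = 102 + 4·112 + 5·38 = 740
Comparing — Option 1: X=642, Option 3: X=740. Highest is 740 (Option 3).

740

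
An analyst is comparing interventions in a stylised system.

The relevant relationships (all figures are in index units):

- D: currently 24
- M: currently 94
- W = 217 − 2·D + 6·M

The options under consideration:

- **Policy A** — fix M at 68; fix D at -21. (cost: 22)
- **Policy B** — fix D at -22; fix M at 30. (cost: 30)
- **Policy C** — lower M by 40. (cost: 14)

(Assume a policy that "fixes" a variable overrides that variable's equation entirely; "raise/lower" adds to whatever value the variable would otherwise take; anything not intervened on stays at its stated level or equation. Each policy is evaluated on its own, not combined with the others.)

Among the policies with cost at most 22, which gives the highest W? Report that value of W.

Policy A (M := 68, D := -21):
  D = -21
  M = 68
  W = 217 − 2·(-21) + 6·68 = 667
Policy C (M − 40):
  D = 24
  M = 94 − 40 = 54
  W = 217 − 2·24 + 6·54 = 493
Comparing — Policy A: W=667, Policy C: W=493. Highest is 667 (Policy A).

667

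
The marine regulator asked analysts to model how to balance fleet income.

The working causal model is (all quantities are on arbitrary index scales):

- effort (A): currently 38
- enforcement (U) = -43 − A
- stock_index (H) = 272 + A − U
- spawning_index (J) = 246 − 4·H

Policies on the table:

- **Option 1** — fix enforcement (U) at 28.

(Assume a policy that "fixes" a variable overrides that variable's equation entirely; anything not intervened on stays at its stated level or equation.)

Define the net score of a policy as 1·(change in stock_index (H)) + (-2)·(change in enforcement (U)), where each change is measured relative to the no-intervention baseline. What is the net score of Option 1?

-327

Baseline:
  A = 38
  U = -43 − 38 = -81
  H = 272 + 38 − (-81) = 391
Option 1 (U := 28):
  A = 38
  U = 28
  H = 272 + 38 − 28 = 282
ΔH = 282 − 391 = -109; ΔU = 28 − (-81) = 109
Score = 1·(-109) + (-2)·109 = -327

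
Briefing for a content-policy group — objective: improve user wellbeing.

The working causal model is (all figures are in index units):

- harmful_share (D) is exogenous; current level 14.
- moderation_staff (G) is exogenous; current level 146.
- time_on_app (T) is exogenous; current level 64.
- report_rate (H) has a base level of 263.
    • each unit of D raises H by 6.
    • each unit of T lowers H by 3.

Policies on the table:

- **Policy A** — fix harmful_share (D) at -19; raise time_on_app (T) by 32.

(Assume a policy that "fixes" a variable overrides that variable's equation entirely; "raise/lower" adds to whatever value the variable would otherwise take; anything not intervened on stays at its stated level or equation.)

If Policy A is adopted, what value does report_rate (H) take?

-139

Policy A (D := -19, T + 32):
  D = -19
  T = 64 + 32 = 96
  H = 263 + 6·(-19) − 3·96 = -139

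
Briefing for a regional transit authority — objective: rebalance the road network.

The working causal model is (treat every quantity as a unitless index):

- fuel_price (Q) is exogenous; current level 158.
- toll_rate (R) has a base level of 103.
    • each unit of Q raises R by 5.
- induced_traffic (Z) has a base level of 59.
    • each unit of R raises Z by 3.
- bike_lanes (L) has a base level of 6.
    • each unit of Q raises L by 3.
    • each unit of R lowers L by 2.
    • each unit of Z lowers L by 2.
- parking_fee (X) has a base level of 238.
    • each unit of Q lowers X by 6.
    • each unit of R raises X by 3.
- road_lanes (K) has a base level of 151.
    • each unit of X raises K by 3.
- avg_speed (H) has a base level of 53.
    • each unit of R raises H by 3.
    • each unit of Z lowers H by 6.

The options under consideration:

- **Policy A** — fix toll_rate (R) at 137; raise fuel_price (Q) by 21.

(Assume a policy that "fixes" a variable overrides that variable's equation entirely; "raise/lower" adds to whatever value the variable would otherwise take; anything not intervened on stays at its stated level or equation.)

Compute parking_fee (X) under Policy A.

Policy A (R := 137, Q + 21):
  Q = 158 + 21 = 179
  R = 137
  X = 238 − 6·179 + 3·137 = -425

-425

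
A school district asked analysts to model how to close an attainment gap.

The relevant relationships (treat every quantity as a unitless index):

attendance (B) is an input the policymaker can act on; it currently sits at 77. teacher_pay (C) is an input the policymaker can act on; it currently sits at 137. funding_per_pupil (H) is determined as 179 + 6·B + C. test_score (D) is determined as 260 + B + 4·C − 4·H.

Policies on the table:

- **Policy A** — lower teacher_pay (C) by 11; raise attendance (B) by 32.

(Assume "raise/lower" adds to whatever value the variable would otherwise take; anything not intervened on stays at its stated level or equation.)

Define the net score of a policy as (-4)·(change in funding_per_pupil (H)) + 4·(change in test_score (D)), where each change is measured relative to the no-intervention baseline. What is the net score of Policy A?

-3668

Baseline:
  B = 77
  C = 137
  H = 179 + 6·77 + 137 = 778
  D = 260 + 77 + 4·137 − 4·778 = -2227
Policy A (C − 11, B + 32):
  B = 77 + 32 = 109
  C = 137 − 11 = 126
  H = 179 + 6·109 + 126 = 959
  D = 260 + 109 + 4·126 − 4·959 = -2963
ΔH = 959 − 778 = 181; ΔD = -2963 − (-2227) = -736
Score = (-4)·181 + 4·(-736) = -3668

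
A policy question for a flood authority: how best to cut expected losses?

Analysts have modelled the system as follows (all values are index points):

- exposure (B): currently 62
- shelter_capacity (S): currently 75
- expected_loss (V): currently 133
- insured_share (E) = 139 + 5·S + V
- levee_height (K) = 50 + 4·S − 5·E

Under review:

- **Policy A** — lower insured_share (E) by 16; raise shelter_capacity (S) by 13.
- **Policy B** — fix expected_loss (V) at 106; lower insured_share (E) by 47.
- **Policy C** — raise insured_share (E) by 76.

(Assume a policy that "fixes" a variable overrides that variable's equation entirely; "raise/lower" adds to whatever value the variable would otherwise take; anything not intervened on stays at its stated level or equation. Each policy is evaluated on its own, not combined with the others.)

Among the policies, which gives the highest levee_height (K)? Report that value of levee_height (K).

-2515

Policy A (E − 16, S + 13):
  S = 75 + 13 = 88
  V = 133
  E = 139 + 5·88 + 133 (−16 from intervention) = 696
  K = 50 + 4·88 − 5·696 = -3078
Policy B (V := 106, E − 47):
  S = 75
  V = 106
  E = 139 + 5·75 + 106 (−47 from intervention) = 573
  K = 50 + 4·75 − 5·573 = -2515
Policy C (E + 76):
  S = 75
  V = 133
  E = 139 + 5·75 + 133 (+76 from intervention) = 723
  K = 50 + 4·75 − 5·723 = -3265
Comparing — Policy A: K=-3078, Policy B: K=-2515, Policy C: K=-3265. Highest is -2515 (Policy B).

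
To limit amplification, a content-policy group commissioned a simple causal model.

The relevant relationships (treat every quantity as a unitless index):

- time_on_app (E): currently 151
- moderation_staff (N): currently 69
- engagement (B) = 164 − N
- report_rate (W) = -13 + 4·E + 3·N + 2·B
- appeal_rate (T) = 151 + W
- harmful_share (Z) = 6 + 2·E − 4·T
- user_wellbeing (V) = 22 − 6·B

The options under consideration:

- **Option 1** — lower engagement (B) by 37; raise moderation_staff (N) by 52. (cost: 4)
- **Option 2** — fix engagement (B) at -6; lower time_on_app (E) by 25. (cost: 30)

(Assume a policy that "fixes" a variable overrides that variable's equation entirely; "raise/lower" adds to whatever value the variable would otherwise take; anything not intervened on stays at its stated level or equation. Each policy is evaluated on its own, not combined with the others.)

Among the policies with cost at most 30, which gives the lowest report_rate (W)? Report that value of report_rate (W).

Option 1 (B − 37, N + 52):
  E = 151
  N = 69 + 52 = 121
  B = 164 − 121 (−37 from intervention) = 6
  W = -13 + 4·151 + 3·121 + 2·6 = 966
Option 2 (B := -6, E − 25):
  E = 151 − 25 = 126
  N = 69
  B = -6
  W = -13 + 4·126 + 3·69 + 2·(-6) = 686
Comparing — Option 1: W=966, Option 2: W=686. Lowest is 686 (Option 2).

686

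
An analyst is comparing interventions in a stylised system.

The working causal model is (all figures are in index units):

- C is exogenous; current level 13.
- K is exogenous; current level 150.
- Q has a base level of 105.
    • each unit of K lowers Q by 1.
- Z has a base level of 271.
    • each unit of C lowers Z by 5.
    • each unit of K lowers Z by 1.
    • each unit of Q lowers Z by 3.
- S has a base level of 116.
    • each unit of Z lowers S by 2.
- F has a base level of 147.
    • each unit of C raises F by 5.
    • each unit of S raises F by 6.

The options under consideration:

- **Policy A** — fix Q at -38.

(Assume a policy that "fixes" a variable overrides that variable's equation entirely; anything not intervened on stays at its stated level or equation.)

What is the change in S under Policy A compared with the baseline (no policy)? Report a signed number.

42

Baseline:
  C = 13
  K = 150
  Q = 105 − 150 = -45
  Z = 271 − 5·13 − 150 − 3·(-45) = 191
  S = 116 − 2·191 = -266
Policy A (Q := -38):
  C = 13
  K = 150
  Q = -38
  Z = 271 − 5·13 − 150 − 3·(-38) = 170
  S = 116 − 2·170 = -224
Change in S: -224 − (-266) = 42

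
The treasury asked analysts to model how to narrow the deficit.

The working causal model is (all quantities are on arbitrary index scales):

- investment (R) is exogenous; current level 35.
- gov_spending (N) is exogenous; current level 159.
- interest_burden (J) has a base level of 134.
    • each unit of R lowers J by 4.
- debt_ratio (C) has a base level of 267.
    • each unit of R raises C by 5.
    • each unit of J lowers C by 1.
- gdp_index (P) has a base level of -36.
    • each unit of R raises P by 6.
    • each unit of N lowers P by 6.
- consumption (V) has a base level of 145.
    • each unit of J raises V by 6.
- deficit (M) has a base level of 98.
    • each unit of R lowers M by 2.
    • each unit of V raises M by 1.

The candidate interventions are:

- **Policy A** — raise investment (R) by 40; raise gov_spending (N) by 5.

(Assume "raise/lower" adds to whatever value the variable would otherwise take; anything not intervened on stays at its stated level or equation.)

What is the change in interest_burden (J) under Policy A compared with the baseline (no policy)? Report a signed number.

-160

Baseline:
  R = 35
  J = 134 − 4·35 = -6
Policy A (R + 40, N + 5):
  R = 35 + 40 = 75
  J = 134 − 4·75 = -166
Change in J: -166 − (-6) = -160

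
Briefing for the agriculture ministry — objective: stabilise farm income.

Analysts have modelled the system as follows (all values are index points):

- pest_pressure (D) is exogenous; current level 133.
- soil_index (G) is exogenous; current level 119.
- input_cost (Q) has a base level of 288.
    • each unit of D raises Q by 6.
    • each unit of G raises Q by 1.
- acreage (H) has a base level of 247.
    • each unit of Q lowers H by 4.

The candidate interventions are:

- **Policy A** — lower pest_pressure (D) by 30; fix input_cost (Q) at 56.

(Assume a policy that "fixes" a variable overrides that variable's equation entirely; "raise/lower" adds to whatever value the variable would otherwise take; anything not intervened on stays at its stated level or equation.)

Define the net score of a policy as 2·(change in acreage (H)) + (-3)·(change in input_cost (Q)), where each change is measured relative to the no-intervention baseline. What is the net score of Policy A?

12639

Baseline:
  D = 133
  G = 119
  Q = 288 + 6·133 + 119 = 1205
  H = 247 − 4·1205 = -4573
Policy A (D − 30, Q := 56):
  D = 133 − 30 = 103
  G = 119
  Q = 56
  H = 247 − 4·56 = 23
ΔH = 23 − (-4573) = 4596; ΔQ = 56 − 1205 = -1149
Score = 2·4596 + (-3)·(-1149) = 12639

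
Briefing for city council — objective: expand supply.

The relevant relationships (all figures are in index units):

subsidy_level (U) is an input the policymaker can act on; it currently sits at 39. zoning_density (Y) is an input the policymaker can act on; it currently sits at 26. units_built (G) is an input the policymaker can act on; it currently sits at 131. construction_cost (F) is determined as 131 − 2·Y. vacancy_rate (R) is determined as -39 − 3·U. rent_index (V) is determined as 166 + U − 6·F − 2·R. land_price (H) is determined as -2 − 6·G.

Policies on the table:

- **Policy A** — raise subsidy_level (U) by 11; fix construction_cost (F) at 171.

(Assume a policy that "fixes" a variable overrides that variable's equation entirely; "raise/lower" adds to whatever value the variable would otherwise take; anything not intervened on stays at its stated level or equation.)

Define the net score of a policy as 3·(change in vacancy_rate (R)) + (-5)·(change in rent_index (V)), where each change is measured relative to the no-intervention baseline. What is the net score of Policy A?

Baseline:
  U = 39
  Y = 26
  F = 131 − 2·26 = 79
  R = -39 − 3·39 = -156
  V = 166 + 39 − 6·79 − 2·(-156) = 43
Policy A (U + 11, F := 171):
  U = 39 + 11 = 50
  Y = 26
  F = 171
  R = -39 − 3·50 = -189
  V = 166 + 50 − 6·171 − 2·(-189) = -432
ΔR = -189 − (-156) = -33; ΔV = -432 − 43 = -475
Score = 3·(-33) + (-5)·(-475) = 2276

2276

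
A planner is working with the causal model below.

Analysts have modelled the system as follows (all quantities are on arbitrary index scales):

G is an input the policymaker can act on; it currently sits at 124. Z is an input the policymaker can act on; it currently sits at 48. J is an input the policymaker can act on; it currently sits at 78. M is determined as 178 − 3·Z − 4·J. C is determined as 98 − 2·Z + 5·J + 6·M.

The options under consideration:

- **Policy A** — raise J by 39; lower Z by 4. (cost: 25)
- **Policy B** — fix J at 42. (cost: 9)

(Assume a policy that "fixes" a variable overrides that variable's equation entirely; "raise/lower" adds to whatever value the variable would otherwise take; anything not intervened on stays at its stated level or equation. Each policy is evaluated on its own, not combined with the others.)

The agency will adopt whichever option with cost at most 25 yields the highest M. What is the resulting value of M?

-134

Policy A (J + 39, Z − 4):
  Z = 48 − 4 = 44
  J = 78 + 39 = 117
  M = 178 − 3·44 − 4·117 = -422
Policy B (J := 42):
  Z = 48
  J = 42
  M = 178 − 3·48 − 4·42 = -134
Comparing — Policy A: M=-422, Policy B: M=-134. Highest is -134 (Policy B).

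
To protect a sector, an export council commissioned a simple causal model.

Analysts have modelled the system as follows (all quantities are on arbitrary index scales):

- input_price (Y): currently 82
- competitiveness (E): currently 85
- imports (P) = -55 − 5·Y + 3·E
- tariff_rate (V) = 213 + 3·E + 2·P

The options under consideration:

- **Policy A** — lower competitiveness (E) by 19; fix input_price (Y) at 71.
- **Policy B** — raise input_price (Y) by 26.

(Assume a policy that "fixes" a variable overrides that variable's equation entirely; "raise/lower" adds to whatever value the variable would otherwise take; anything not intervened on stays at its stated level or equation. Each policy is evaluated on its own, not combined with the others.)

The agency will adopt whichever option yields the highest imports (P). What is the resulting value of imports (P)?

-212

Policy A (E − 19, Y := 71):
  Y = 71
  E = 85 − 19 = 66
  P = -55 − 5·71 + 3·66 = -212
Policy B (Y + 26):
  Y = 82 + 26 = 108
  E = 85
  P = -55 − 5·108 + 3·85 = -340
Comparing — Policy A: P=-212, Policy B: P=-340. Highest is -212 (Policy A).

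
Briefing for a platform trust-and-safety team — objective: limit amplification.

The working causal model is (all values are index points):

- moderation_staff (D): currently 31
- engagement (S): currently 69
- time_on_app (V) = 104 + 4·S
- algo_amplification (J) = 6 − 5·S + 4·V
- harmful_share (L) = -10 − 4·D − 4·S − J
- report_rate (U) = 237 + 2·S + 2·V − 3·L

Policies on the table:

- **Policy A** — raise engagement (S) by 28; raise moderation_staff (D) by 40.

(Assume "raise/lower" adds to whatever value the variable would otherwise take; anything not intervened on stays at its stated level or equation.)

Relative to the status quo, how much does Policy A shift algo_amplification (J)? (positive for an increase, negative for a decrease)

308

Baseline:
  S = 69
  V = 104 + 4·69 = 380
  J = 6 − 5·69 + 4·380 = 1181
Policy A (S + 28, D + 40):
  S = 69 + 28 = 97
  V = 104 + 4·97 = 492
  J = 6 − 5·97 + 4·492 = 1489
Change in J: 1489 − 1181 = 308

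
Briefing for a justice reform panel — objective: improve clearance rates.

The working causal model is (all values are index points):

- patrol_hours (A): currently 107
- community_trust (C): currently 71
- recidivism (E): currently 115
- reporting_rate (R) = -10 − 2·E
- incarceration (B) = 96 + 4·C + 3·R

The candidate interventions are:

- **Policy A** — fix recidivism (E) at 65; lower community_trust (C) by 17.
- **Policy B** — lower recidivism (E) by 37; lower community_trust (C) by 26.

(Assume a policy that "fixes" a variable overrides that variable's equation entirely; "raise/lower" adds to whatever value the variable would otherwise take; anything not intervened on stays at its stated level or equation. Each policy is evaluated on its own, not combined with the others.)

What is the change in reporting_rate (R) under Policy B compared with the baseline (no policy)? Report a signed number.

74

Baseline:
  E = 115
  R = -10 − 2·115 = -240
Policy B (E − 37, C − 26):
  E = 115 − 37 = 78
  R = -10 − 2·78 = -166
Change in R: -166 − (-240) = 74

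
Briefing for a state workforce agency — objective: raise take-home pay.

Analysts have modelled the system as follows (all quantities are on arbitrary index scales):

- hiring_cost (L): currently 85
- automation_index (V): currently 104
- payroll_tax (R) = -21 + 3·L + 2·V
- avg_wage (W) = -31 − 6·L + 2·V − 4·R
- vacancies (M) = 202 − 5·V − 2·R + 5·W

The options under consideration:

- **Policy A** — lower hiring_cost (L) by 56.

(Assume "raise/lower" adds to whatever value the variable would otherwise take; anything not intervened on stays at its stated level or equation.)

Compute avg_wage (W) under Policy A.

-1093

Policy A (L − 56):
  L = 85 − 56 = 29
  V = 104
  R = -21 + 3·29 + 2·104 = 274
  W = -31 − 6·29 + 2·104 − 4·274 = -1093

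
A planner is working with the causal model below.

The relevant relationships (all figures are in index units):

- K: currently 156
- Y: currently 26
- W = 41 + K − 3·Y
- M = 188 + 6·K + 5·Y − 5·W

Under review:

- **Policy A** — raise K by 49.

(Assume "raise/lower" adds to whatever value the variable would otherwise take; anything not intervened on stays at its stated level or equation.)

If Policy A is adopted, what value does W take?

168

Policy A (K + 49):
  K = 156 + 49 = 205
  Y = 26
  W = 41 + 205 − 3·26 = 168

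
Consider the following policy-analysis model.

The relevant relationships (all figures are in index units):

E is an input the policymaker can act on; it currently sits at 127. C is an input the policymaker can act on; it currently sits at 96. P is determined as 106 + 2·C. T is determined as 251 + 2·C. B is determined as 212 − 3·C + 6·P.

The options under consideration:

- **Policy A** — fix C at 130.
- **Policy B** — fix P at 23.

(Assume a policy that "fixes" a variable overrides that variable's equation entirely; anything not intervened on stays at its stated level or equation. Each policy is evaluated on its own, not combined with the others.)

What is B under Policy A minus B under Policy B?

1956

Policy A (C := 130):
  C = 130
  P = 106 + 2·130 = 366
  B = 212 − 3·130 + 6·366 = 2018
Policy B (P := 23):
  C = 96
  P = 23
  B = 212 − 3·96 + 6·23 = 62
B: 2018 − 62 = 1956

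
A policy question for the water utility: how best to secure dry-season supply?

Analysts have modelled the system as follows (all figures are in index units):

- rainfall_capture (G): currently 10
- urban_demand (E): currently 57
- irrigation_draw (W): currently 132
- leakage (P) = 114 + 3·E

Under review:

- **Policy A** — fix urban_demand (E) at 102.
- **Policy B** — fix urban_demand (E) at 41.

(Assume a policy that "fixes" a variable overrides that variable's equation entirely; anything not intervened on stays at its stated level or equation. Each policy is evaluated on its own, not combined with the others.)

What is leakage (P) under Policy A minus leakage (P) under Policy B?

183

Policy A (E := 102):
  E = 102
  P = 114 + 3·102 = 420
Policy B (E := 41):
  E = 41
  P = 114 + 3·41 = 237
P: 420 − 237 = 183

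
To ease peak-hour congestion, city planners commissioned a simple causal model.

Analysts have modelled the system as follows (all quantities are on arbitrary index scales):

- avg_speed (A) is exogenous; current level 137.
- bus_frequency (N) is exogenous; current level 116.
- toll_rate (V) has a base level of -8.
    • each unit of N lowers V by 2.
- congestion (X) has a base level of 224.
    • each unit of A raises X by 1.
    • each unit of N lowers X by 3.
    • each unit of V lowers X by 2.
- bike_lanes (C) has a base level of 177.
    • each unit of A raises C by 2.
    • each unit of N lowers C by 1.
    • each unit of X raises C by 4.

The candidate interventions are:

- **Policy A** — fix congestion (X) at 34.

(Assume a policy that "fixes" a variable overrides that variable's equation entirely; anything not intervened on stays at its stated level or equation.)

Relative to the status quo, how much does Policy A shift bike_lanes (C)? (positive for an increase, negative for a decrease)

-1836

Baseline:
  A = 137
  N = 116
  V = -8 − 2·116 = -240
  X = 224 + 137 − 3·116 − 2·(-240) = 493
  C = 177 + 2·137 − 116 + 4·493 = 2307
Policy A (X := 34):
  A = 137
  N = 116
  V = -8 − 2·116 = -240
  X = 34
  C = 177 + 2·137 − 116 + 4·34 = 471
Change in C: 471 − 2307 = -1836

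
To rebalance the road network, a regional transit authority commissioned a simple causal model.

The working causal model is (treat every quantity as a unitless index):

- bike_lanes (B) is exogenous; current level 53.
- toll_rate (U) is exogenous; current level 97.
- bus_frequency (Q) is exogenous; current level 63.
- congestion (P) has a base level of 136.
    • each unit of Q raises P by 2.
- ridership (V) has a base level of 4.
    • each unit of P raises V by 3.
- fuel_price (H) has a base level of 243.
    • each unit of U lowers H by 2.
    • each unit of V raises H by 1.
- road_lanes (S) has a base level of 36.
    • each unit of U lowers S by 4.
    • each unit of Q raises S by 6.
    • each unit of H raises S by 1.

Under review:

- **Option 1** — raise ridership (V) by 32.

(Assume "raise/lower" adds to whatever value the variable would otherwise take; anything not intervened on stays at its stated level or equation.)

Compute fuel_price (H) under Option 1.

Option 1 (V + 32):
  U = 97
  Q = 63
  P = 136 + 2·63 = 262
  V = 4 + 3·262 (+32 from intervention) = 822
  H = 243 − 2·97 + 822 = 871

871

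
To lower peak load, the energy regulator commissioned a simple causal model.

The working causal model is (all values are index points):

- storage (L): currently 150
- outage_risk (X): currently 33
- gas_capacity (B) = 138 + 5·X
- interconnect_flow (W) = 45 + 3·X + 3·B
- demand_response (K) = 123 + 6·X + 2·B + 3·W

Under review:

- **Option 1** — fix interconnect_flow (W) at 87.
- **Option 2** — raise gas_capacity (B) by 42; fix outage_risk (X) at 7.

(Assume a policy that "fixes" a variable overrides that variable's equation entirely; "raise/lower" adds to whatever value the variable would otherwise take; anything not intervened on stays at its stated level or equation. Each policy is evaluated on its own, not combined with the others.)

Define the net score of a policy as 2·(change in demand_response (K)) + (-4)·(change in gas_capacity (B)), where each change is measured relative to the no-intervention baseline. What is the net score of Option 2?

-2364

Baseline:
  X = 33
  B = 138 + 5·33 = 303
  W = 45 + 3·33 + 3·303 = 1053
  K = 123 + 6·33 + 2·303 + 3·1053 = 4086
Option 2 (B + 42, X := 7):
  X = 7
  B = 138 + 5·7 (+42 from intervention) = 215
  W = 45 + 3·7 + 3·215 = 711
  K = 123 + 6·7 + 2·215 + 3·711 = 2728
ΔK = 2728 − 4086 = -1358; ΔB = 215 − 303 = -88
Score = 2·(-1358) + (-4)·(-88) = -2364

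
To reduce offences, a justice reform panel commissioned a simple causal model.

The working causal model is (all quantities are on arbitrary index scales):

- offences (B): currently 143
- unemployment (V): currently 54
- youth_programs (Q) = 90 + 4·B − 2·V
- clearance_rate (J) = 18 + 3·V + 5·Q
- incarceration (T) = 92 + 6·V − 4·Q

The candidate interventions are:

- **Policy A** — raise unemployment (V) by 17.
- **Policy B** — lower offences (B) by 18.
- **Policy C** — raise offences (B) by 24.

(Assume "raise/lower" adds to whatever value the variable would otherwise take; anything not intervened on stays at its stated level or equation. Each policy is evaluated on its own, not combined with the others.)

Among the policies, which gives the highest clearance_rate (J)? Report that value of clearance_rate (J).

Policy A (V + 17):
  B = 143
  V = 54 + 17 = 71
  Q = 90 + 4·143 − 2·71 = 520
  J = 18 + 3·71 + 5·520 = 2831
Policy B (B − 18):
  B = 143 − 18 = 125
  V = 54
  Q = 90 + 4·125 − 2·54 = 482
  J = 18 + 3·54 + 5·482 = 2590
Policy C (B + 24):
  B = 143 + 24 = 167
  V = 54
  Q = 90 + 4·167 − 2·54 = 650
  J = 18 + 3·54 + 5·650 = 3430
Comparing — Policy A: J=2831, Policy B: J=2590, Policy C: J=3430. Highest is 3430 (Policy C).

3430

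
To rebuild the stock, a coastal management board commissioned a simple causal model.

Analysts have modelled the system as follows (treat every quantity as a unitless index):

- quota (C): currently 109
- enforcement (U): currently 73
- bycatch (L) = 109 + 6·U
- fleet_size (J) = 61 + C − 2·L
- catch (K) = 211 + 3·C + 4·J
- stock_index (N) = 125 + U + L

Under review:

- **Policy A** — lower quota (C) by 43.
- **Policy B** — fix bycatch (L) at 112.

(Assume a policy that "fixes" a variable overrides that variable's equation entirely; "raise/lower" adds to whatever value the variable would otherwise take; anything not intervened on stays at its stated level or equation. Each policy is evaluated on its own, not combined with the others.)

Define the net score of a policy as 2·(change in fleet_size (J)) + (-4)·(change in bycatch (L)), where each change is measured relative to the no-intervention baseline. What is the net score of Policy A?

Baseline:
  C = 109
  U = 73
  L = 109 + 6·73 = 547
  J = 61 + 109 − 2·547 = -924
Policy A (C − 43):
  C = 109 − 43 = 66
  U = 73
  L = 109 + 6·73 = 547
  J = 61 + 66 − 2·547 = -967
ΔJ = -967 − (-924) = -43; ΔL = 547 − 547 = 0
Score = 2·(-43) + (-4)·0 = -86

-86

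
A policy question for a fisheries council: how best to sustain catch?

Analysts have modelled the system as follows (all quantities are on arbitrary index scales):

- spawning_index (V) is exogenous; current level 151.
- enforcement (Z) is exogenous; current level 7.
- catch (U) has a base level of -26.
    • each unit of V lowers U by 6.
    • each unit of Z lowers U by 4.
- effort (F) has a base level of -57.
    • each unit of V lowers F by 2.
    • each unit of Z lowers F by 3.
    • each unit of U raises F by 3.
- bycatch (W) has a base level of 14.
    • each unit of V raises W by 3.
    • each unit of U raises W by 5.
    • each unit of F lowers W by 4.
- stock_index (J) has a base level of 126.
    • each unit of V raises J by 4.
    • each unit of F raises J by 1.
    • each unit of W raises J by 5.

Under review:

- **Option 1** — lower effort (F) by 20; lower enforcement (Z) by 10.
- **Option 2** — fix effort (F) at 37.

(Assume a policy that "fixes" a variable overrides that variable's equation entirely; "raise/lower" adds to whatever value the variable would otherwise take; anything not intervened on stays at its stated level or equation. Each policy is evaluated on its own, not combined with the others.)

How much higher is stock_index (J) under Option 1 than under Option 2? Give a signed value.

61173

Option 1 (F − 20, Z − 10):
  V = 151
  Z = 7 − 10 = -3
  U = -26 − 6·151 − 4·(-3) = -920
  F = -57 − 2·151 − 3·(-3) + 3·(-920) (−20 from intervention) = -3130
  W = 14 + 3·151 + 5·(-920) − 4·(-3130) = 8387
  J = 126 + 4·151 + (-3130) + 5·8387 = 39535
Option 2 (F := 37):
  V = 151
  Z = 7
  U = -26 − 6·151 − 4·7 = -960
  F = 37
  W = 14 + 3·151 + 5·(-960) − 4·37 = -4481
  J = 126 + 4·151 + 37 + 5·(-4481) = -21638
J: 39535 − (-21638) = 61173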